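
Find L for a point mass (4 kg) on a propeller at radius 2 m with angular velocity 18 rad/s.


Given: m = 4 kg, r = 2 m, omega = 18 rad/s
For a point mass: I = m*r^2
I = 4*2^2 = 4*4 = 16
L = I*omega = 16*18
L = 288 kg*m^2/s

288 kg*m^2/s


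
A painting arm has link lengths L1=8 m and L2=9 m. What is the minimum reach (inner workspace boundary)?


Given: L1 = 8 m, L2 = 9 m
For a 2-link planar arm, min reach = |L1 - L2| (second link folded back)
Min reach = |8 - 9|
Min reach = 1 m

1 m


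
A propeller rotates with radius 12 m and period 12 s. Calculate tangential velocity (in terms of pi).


Given: radius r = 12 m, period T = 12 s
Using v = 2*pi*r / T
v = 2*pi*12 / 12
v = 24*pi / 12
v = 2*pi m/s

2*pi m/s


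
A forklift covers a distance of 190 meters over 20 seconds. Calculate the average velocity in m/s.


Given: distance d = 190 m, time t = 20 s
Using v = d / t
v = 190 / 20
v = 19/2 m/s

19/2 m/s


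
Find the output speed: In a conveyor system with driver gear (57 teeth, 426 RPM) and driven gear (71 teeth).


Given: N1 = 57 teeth, w1 = 426 RPM, N2 = 71 teeth
Using N1*w1 = N2*w2
w2 = N1*w1 / N2
w2 = 57*426 / 71
w2 = 24282 / 71
w2 = 342 RPM

342 RPM


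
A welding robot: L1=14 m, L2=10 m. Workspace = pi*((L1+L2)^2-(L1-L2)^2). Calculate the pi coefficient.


Given: L1 = 14, L2 = 10
(L1+L2)^2 = (24)^2 = 576
(L1-L2)^2 = (4)^2 = 16
Difference = 576 - 16 = 560
This equals 4*L1*L2 = 4*14*10 = 560
Workspace area = 560*pi

560


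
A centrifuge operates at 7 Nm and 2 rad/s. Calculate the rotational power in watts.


Given: tau = 7 Nm, omega = 2 rad/s
Using P = tau * omega
P = 7 * 2
P = 14 W

14 W


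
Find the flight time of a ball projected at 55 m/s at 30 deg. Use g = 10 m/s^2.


Given: v0 = 55 m/s, theta = 30 deg, g = 10 m/s^2
sin(30) = 1/2
Using T = 2*v0*sin(theta) / g
T = 2*55*1/2 / 10
T = 55 / 10
T = 11/2 s

11/2 s


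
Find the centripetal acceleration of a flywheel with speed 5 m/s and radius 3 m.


Given: v = 5 m/s, r = 3 m
Using a_c = v^2 / r
a_c = 5^2 / 3
a_c = 25 / 3
a_c = 25/3 m/s^2

25/3 m/s^2


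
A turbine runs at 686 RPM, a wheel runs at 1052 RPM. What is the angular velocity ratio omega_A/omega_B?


Given: RPM_A = 686, RPM_B = 1052
omega = 2*pi*RPM/60, so omega_A/omega_B = RPM_A / RPM_B
omega_A/omega_B = 686 / 1052
omega_A/omega_B = 343/526

343/526


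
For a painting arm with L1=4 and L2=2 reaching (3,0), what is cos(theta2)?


Given: L1 = 4, L2 = 2, target (x, y) = (3, 0)
Using cos(theta2) = (x^2 + y^2 - L1^2 - L2^2) / (2*L1*L2)
x^2 + y^2 = 3^2 + 0 = 9
L1^2 + L2^2 = 16 + 4 = 20
Numerator = 9 - 20 = -11
Denominator = 2*4*2 = 16
cos(theta2) = -11/16 = -11/16

-11/16


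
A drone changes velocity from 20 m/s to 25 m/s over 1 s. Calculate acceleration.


Given: initial velocity v0 = 20 m/s, final velocity v = 25 m/s, time t = 1 s
Using a = (v - v0) / t
a = (25 - 20) / 1
a = 5 / 1
a = 5 m/s^2

5 m/s^2


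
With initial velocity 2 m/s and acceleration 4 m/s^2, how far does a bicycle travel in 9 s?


Given: v0 = 2 m/s, a = 4 m/s^2, t = 9 s
Using s = v0*t + (1/2)*a*t^2
s = 2*9 + (1/2)*4*9^2
s = 18 + (1/2)*324
s = 18 + 162
s = 180

180 m


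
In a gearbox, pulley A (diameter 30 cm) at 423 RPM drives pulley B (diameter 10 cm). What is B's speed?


Given: D1 = 30 cm, w1 = 423 RPM, D2 = 10 cm
Using D1*w1 = D2*w2
w2 = D1*w1 / D2
w2 = 30*423 / 10
w2 = 12690 / 10
w2 = 1269 RPM

1269 RPM


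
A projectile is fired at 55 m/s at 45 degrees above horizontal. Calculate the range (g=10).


Given: v0 = 55 m/s, theta = 45 deg, g = 10 m/s^2
sin(2*45) = sin(90) = 1
Using R = v0^2 * sin(2*theta) / g
R = 55^2 * 1 / 10
R = 3025 / 10
R = 605/2 m

605/2 m


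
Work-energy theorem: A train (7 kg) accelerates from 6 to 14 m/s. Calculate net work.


Given: m = 7 kg, v0 = 6 m/s, v = 14 m/s
Using W = (1/2)*m*(v^2 - v0^2)
v^2 = 14^2 = 196
v0^2 = 6^2 = 36
v^2 - v0^2 = 196 - 36 = 160
W = (1/2)*7*160 = 560 J

560 J


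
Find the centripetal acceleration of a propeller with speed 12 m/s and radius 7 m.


Given: v = 12 m/s, r = 7 m
Using a_c = v^2 / r
a_c = 12^2 / 7
a_c = 144 / 7
a_c = 144/7 m/s^2

144/7 m/s^2


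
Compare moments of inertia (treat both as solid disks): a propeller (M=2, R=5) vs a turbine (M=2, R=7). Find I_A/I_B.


Given: M1=2 kg, R1=5 m, M2=2 kg, R2=7 m
For a disk: I = (1/2)*M*R^2, so I_A/I_B = (M1*R1^2)/(M2*R2^2)
M1*R1^2 = 2*25 = 50
M2*R2^2 = 2*49 = 98
I_A/I_B = 50/98 = 25/49

25/49


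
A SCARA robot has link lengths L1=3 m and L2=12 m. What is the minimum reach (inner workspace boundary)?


Given: L1 = 3 m, L2 = 12 m
For a 2-link planar arm, min reach = |L1 - L2| (second link folded back)
Min reach = |3 - 12|
Min reach = 9 m

9 m


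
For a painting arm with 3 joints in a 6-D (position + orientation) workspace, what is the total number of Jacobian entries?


Given: task space dimension = 6, joints = 3
Jacobian is a 6 x 3 matrix
Total entries = rows * columns
Total = 6 * 3
Total = 18

18


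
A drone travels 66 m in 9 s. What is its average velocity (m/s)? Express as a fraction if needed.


Given: distance d = 66 m, time t = 9 s
Using v = d / t
v = 66 / 9
v = 22/3 m/s

22/3 m/s


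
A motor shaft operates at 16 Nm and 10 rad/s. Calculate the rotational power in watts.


Given: tau = 16 Nm, omega = 10 rad/s
Using P = tau * omega
P = 16 * 10
P = 160 W

160 W


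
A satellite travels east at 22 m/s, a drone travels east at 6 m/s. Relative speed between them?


Given: v_A = 22 m/s east, v_B = 6 m/s east
Both move in the same direction; relative speed = |v_A - v_B|
|22 - 6| = |16|
= 16 m/s

16 m/s


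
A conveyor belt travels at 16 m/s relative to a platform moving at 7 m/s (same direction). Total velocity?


Given: object velocity = 16 m/s, platform velocity = 7 m/s (same direction)
Using classical velocity addition: v_total = v_object + v_platform
v_total = 16 + 7
v_total = 23 m/s

23 m/s


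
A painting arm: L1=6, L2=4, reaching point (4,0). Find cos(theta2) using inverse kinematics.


Given: L1 = 6, L2 = 4, target (x, y) = (4, 0)
Using cos(theta2) = (x^2 + y^2 - L1^2 - L2^2) / (2*L1*L2)
x^2 + y^2 = 4^2 + 0 = 16
L1^2 + L2^2 = 36 + 16 = 52
Numerator = 16 - 52 = -36
Denominator = 2*6*4 = 48
cos(theta2) = -36/48 = -3/4

-3/4


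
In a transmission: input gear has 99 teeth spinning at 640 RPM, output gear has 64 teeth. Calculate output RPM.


Given: N1 = 99 teeth, w1 = 640 RPM, N2 = 64 teeth
Using N1*w1 = N2*w2
w2 = N1*w1 / N2
w2 = 99*640 / 64
w2 = 63360 / 64
w2 = 990 RPM

990 RPM


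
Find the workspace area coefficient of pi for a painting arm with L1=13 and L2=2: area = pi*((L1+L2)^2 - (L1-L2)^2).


Given: L1 = 13, L2 = 2
(L1+L2)^2 = (15)^2 = 225
(L1-L2)^2 = (11)^2 = 121
Difference = 225 - 121 = 104
This equals 4*L1*L2 = 4*13*2 = 104
Workspace area = 104*pi

104


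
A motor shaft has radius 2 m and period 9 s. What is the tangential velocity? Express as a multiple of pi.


Given: radius r = 2 m, period T = 9 s
Using v = 2*pi*r / T
v = 2*pi*2 / 9
v = 4*pi / 9
v = 4/9*pi m/s

4/9*pi m/s


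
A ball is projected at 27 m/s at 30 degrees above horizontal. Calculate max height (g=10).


Given: v0 = 27 m/s, theta = 30 deg, g = 10 m/s^2
sin^2(30) = 1/4
Using H = v0^2 * sin^2(theta) / (2*g)
H = 27^2 * 1/4 / (2*10)
H = 729 * 1/4 / 20
H = 729/4 / 20
H = 729/80 m

729/80 m


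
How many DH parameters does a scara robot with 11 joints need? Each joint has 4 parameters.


Given: 11 joints, 4 DH parameters per joint (d, theta, a, alpha)
Total DH parameters = number_of_joints * 4
Total = 11 * 4
Total = 44

44


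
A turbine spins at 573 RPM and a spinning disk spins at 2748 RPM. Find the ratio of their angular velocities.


Given: RPM_A = 573, RPM_B = 2748
omega = 2*pi*RPM/60, so omega_A/omega_B = RPM_A / RPM_B
omega_A/omega_B = 573 / 2748
omega_A/omega_B = 191/916

191/916


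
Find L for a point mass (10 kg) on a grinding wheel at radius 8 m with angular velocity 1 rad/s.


Given: m = 10 kg, r = 8 m, omega = 1 rad/s
For a point mass: I = m*r^2
I = 10*8^2 = 10*64 = 640
L = I*omega = 640*1
L = 640 kg*m^2/s

640 kg*m^2/s


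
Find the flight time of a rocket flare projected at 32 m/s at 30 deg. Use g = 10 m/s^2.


Given: v0 = 32 m/s, theta = 30 deg, g = 10 m/s^2
sin(30) = 1/2
Using T = 2*v0*sin(theta) / g
T = 2*32*1/2 / 10
T = 32 / 10
T = 16/5 s

16/5 s


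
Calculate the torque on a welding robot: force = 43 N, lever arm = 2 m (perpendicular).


Given: F = 43 N, r = 2 m, angle = 90 deg (perpendicular)
Using tau = F * r * sin(90)
sin(90) = 1
tau = 43 * 2 * 1
tau = 86 Nm

86 Nm


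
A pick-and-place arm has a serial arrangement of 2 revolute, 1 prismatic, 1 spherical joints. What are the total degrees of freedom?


Given: serial robot with 2 revolute, 1 prismatic, 1 spherical joints
DOF contribution per joint type: revolute=1, prismatic=1, spherical=3, fixed=0
DOF = 2*1 + 1*1 + 1*3
DOF = 6

6


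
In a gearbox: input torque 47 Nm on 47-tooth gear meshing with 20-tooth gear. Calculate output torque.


Given: N1 = 47, N2 = 20, T1 = 47 Nm
Using T2/T1 = N2/N1
T2 = T1 * N2 / N1
T2 = 47 * 20 / 47
T2 = 940 / 47
T2 = 20 Nm

20 Nm


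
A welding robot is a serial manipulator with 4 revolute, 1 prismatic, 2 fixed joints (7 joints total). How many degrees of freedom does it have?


Given: serial robot with 4 revolute, 1 prismatic, 2 fixed joints
DOF contribution per joint type: revolute=1, prismatic=1, spherical=3, fixed=0
DOF = 4*1 + 1*1 + 2*0
DOF = 5

5


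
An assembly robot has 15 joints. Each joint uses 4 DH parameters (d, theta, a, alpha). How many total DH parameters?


Given: 15 joints, 4 DH parameters per joint (d, theta, a, alpha)
Total DH parameters = number_of_joints * 4
Total = 15 * 4
Total = 60

60


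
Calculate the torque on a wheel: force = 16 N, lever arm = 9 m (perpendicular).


Given: F = 16 N, r = 9 m, angle = 90 deg (perpendicular)
Using tau = F * r * sin(90)
sin(90) = 1
tau = 16 * 9 * 1
tau = 144 Nm

144 Nm


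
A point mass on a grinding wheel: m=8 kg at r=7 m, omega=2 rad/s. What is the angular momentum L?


Given: m = 8 kg, r = 7 m, omega = 2 rad/s
For a point mass: I = m*r^2
I = 8*7^2 = 8*49 = 392
L = I*omega = 392*2
L = 784 kg*m^2/s

784 kg*m^2/s


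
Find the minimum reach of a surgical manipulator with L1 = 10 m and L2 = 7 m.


Given: L1 = 10 m, L2 = 7 m
For a 2-link planar arm, min reach = |L1 - L2| (second link folded back)
Min reach = |10 - 7|
Min reach = 3 m

3 m


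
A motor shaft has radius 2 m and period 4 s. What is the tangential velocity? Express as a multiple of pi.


Given: radius r = 2 m, period T = 4 s
Using v = 2*pi*r / T
v = 2*pi*2 / 4
v = 4*pi / 4
v = 1*pi m/s

1*pi m/s


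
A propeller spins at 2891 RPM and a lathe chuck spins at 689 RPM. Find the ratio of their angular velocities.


Given: RPM_A = 2891, RPM_B = 689
omega = 2*pi*RPM/60, so omega_A/omega_B = RPM_A / RPM_B
omega_A/omega_B = 2891 / 689
omega_A/omega_B = 2891/689

2891/689


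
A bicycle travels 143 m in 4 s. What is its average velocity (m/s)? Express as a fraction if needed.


Given: distance d = 143 m, time t = 4 s
Using v = d / t
v = 143 / 4
v = 143/4 m/s

143/4 m/s


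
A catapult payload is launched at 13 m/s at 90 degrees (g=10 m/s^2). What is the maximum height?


Given: v0 = 13 m/s, theta = 90 deg, g = 10 m/s^2
sin^2(90) = 1
Using H = v0^2 * sin^2(theta) / (2*g)
H = 13^2 * 1 / (2*10)
H = 169 * 1 / 20
H = 169 / 20
H = 169/20 m

169/20 m


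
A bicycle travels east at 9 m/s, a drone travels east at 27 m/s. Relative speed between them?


Given: v_A = 9 m/s east, v_B = 27 m/s east
Both move in the same direction; relative speed = |v_A - v_B|
|9 - 27| = |-18|
= 18 m/s

18 m/s


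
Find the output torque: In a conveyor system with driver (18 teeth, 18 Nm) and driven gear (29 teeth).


Given: N1 = 18, N2 = 29, T1 = 18 Nm
Using T2/T1 = N2/N1
T2 = T1 * N2 / N1
T2 = 18 * 29 / 18
T2 = 522 / 18
T2 = 29 Nm

29 Nm


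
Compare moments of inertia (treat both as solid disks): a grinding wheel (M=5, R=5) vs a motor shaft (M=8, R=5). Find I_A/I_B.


Given: M1=5 kg, R1=5 m, M2=8 kg, R2=5 m
For a disk: I = (1/2)*M*R^2, so I_A/I_B = (M1*R1^2)/(M2*R2^2)
M1*R1^2 = 5*25 = 125
M2*R2^2 = 8*25 = 200
I_A/I_B = 125/200 = 5/8

5/8


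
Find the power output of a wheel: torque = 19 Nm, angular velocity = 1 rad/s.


Given: tau = 19 Nm, omega = 1 rad/s
Using P = tau * omega
P = 19 * 1
P = 19 W

19 W


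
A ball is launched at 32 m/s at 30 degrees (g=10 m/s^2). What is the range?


Given: v0 = 32 m/s, theta = 30 deg, g = 10 m/s^2
sin(2*30) = sin(60) = sqrt(3)/2
Using R = v0^2 * sin(2*theta) / g
R = 32^2 * (sqrt(3)/2) / 10
R = 1024 * sqrt(3) / 20
R = 256/5*sqrt(3) m

256/5*sqrt(3) m


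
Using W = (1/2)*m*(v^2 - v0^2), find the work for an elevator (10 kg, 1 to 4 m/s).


Given: m = 10 kg, v0 = 1 m/s, v = 4 m/s
Using W = (1/2)*m*(v^2 - v0^2)
v^2 = 4^2 = 16
v0^2 = 1^2 = 1
v^2 - v0^2 = 16 - 1 = 15
W = (1/2)*10*15 = 75 J

75 J


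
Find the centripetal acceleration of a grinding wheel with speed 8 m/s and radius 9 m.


Given: v = 8 m/s, r = 9 m
Using a_c = v^2 / r
a_c = 8^2 / 9
a_c = 64 / 9
a_c = 64/9 m/s^2

64/9 m/s^2


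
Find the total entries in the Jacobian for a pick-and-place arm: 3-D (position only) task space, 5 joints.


Given: task space dimension = 3, joints = 5
Jacobian is a 3 x 5 matrix
Total entries = rows * columns
Total = 3 * 5
Total = 15

15


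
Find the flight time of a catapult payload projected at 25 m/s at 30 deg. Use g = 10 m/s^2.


Given: v0 = 25 m/s, theta = 30 deg, g = 10 m/s^2
sin(30) = 1/2
Using T = 2*v0*sin(theta) / g
T = 2*25*1/2 / 10
T = 25 / 10
T = 5/2 s

5/2 s


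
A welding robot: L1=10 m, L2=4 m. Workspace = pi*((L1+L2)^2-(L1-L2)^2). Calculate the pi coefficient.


Given: L1 = 10, L2 = 4
(L1+L2)^2 = (14)^2 = 196
(L1-L2)^2 = (6)^2 = 36
Difference = 196 - 36 = 160
This equals 4*L1*L2 = 4*10*4 = 160
Workspace area = 160*pi

160


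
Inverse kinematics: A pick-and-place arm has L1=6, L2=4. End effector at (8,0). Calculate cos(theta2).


Given: L1 = 6, L2 = 4, target (x, y) = (8, 0)
Using cos(theta2) = (x^2 + y^2 - L1^2 - L2^2) / (2*L1*L2)
x^2 + y^2 = 8^2 + 0 = 64
L1^2 + L2^2 = 36 + 16 = 52
Numerator = 64 - 52 = 12
Denominator = 2*6*4 = 48
cos(theta2) = 12/48 = 1/4

1/4


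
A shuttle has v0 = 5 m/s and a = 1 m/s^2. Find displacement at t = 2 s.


Given: v0 = 5 m/s, a = 1 m/s^2, t = 2 s
Using s = v0*t + (1/2)*a*t^2
s = 5*2 + (1/2)*1*2^2
s = 10 + (1/2)*4
s = 10 + 2
s = 12

12 m


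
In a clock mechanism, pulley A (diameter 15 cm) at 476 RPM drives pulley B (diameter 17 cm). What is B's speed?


Given: D1 = 15 cm, w1 = 476 RPM, D2 = 17 cm
Using D1*w1 = D2*w2
w2 = D1*w1 / D2
w2 = 15*476 / 17
w2 = 7140 / 17
w2 = 420 RPM

420 RPM


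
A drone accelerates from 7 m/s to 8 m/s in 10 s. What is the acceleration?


Given: initial velocity v0 = 7 m/s, final velocity v = 8 m/s, time t = 10 s
Using a = (v - v0) / t
a = (8 - 7) / 10
a = 1 / 10
a = 1/10 m/s^2

1/10 m/s^2


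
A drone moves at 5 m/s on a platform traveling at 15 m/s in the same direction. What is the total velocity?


Given: object velocity = 5 m/s, platform velocity = 15 m/s (same direction)
Using classical velocity addition: v_total = v_object + v_platform
v_total = 5 + 15
v_total = 20 m/s

20 m/s


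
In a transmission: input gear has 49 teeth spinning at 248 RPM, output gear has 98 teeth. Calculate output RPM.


Given: N1 = 49 teeth, w1 = 248 RPM, N2 = 98 teeth
Using N1*w1 = N2*w2
w2 = N1*w1 / N2
w2 = 49*248 / 98
w2 = 12152 / 98
w2 = 124 RPM

124 RPM


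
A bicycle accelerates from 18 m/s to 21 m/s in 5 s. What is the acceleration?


Given: initial velocity v0 = 18 m/s, final velocity v = 21 m/s, time t = 5 s
Using a = (v - v0) / t
a = (21 - 18) / 5
a = 3 / 5
a = 3/5 m/s^2

3/5 m/s^2


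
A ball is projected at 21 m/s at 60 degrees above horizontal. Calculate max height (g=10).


Given: v0 = 21 m/s, theta = 60 deg, g = 10 m/s^2
sin^2(60) = 3/4
Using H = v0^2 * sin^2(theta) / (2*g)
H = 21^2 * 3/4 / (2*10)
H = 441 * 3/4 / 20
H = 1323/4 / 20
H = 1323/80 m

1323/80 m


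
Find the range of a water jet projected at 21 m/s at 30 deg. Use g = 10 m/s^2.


Given: v0 = 21 m/s, theta = 30 deg, g = 10 m/s^2
sin(2*30) = sin(60) = sqrt(3)/2
Using R = v0^2 * sin(2*theta) / g
R = 21^2 * (sqrt(3)/2) / 10
R = 441 * sqrt(3) / 20
R = 441/20*sqrt(3) m

441/20*sqrt(3) m


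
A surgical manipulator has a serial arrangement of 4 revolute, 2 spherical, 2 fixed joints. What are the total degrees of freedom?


Given: serial robot with 4 revolute, 2 spherical, 2 fixed joints
DOF contribution per joint type: revolute=1, prismatic=1, spherical=3, fixed=0
DOF = 4*1 + 2*3 + 2*0
DOF = 10

10


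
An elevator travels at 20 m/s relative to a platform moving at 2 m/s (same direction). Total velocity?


Given: object velocity = 20 m/s, platform velocity = 2 m/s (same direction)
Using classical velocity addition: v_total = v_object + v_platform
v_total = 20 + 2
v_total = 22 m/s

22 m/s


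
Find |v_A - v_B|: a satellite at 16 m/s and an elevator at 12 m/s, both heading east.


Given: v_A = 16 m/s east, v_B = 12 m/s east
Both move in the same direction; relative speed = |v_A - v_B|
|16 - 12| = |4|
= 4 m/s

4 m/s


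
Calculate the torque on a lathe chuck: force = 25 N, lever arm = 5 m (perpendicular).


Given: F = 25 N, r = 5 m, angle = 90 deg (perpendicular)
Using tau = F * r * sin(90)
sin(90) = 1
tau = 25 * 5 * 1
tau = 125 Nm

125 Nm


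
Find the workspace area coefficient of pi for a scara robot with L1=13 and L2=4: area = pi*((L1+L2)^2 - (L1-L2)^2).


Given: L1 = 13, L2 = 4
(L1+L2)^2 = (17)^2 = 289
(L1-L2)^2 = (9)^2 = 81
Difference = 289 - 81 = 208
This equals 4*L1*L2 = 4*13*4 = 208
Workspace area = 208*pi

208


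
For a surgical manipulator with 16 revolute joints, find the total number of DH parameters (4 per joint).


Given: 16 joints, 4 DH parameters per joint (d, theta, a, alpha)
Total DH parameters = number_of_joints * 4
Total = 16 * 4
Total = 64

64


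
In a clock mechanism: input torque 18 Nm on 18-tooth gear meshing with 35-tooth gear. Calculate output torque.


Given: N1 = 18, N2 = 35, T1 = 18 Nm
Using T2/T1 = N2/N1
T2 = T1 * N2 / N1
T2 = 18 * 35 / 18
T2 = 630 / 18
T2 = 35 Nm

35 Nm


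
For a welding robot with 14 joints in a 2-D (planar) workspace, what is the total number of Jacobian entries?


Given: task space dimension = 2, joints = 14
Jacobian is a 2 x 14 matrix
Total entries = rows * columns
Total = 2 * 14
Total = 28

28


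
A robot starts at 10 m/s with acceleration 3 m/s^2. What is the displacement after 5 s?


Given: v0 = 10 m/s, a = 3 m/s^2, t = 5 s
Using s = v0*t + (1/2)*a*t^2
s = 10*5 + (1/2)*3*5^2
s = 50 + (1/2)*75
s = 50 + 75/2
s = 175/2

175/2 m


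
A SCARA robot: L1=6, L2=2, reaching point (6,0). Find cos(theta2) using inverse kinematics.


Given: L1 = 6, L2 = 2, target (x, y) = (6, 0)
Using cos(theta2) = (x^2 + y^2 - L1^2 - L2^2) / (2*L1*L2)
x^2 + y^2 = 6^2 + 0 = 36
L1^2 + L2^2 = 36 + 4 = 40
Numerator = 36 - 40 = -4
Denominator = 2*6*2 = 24
cos(theta2) = -4/24 = -1/6

-1/6


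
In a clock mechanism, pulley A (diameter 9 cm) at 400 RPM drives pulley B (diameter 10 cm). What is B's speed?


Given: D1 = 9 cm, w1 = 400 RPM, D2 = 10 cm
Using D1*w1 = D2*w2
w2 = D1*w1 / D2
w2 = 9*400 / 10
w2 = 3600 / 10
w2 = 360 RPM

360 RPM


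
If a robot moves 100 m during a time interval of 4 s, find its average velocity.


Given: distance d = 100 m, time t = 4 s
Using v = d / t
v = 100 / 4
v = 25 m/s

25 m/s


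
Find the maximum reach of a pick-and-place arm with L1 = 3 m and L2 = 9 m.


Given: L1 = 3 m, L2 = 9 m
For a 2-link planar arm, max reach = L1 + L2 (fully extended)
Max reach = 3 + 9
Max reach = 12 m

12 m


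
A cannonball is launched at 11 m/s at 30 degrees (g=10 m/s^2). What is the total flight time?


Given: v0 = 11 m/s, theta = 30 deg, g = 10 m/s^2
sin(30) = 1/2
Using T = 2*v0*sin(theta) / g
T = 2*11*1/2 / 10
T = 11 / 10
T = 11/10 s

11/10 s


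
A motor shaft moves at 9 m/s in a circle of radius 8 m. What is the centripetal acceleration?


Given: v = 9 m/s, r = 8 m
Using a_c = v^2 / r
a_c = 9^2 / 8
a_c = 81 / 8
a_c = 81/8 m/s^2

81/8 m/s^2


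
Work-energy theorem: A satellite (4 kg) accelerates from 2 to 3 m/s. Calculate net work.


Given: m = 4 kg, v0 = 2 m/s, v = 3 m/s
Using W = (1/2)*m*(v^2 - v0^2)
v^2 = 3^2 = 9
v0^2 = 2^2 = 4
v^2 - v0^2 = 9 - 4 = 5
W = (1/2)*4*5 = 10 J

10 J


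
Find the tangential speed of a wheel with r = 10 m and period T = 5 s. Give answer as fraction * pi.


Given: radius r = 10 m, period T = 5 s
Using v = 2*pi*r / T
v = 2*pi*10 / 5
v = 20*pi / 5
v = 4*pi m/s

4*pi m/s


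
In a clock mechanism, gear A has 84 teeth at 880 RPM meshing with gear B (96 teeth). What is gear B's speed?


Given: N1 = 84 teeth, w1 = 880 RPM, N2 = 96 teeth
Using N1*w1 = N2*w2
w2 = N1*w1 / N2
w2 = 84*880 / 96
w2 = 73920 / 96
w2 = 770 RPM

770 RPM


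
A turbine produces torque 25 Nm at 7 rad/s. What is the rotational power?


Given: tau = 25 Nm, omega = 7 rad/s
Using P = tau * omega
P = 25 * 7
P = 175 W

175 W


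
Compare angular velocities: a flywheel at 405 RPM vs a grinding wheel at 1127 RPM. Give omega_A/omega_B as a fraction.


Given: RPM_A = 405, RPM_B = 1127
omega = 2*pi*RPM/60, so omega_A/omega_B = RPM_A / RPM_B
omega_A/omega_B = 405 / 1127
omega_A/omega_B = 405/1127

405/1127


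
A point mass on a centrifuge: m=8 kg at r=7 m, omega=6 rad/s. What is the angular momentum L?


Given: m = 8 kg, r = 7 m, omega = 6 rad/s
For a point mass: I = m*r^2
I = 8*7^2 = 8*49 = 392
L = I*omega = 392*6
L = 2352 kg*m^2/s

2352 kg*m^2/s


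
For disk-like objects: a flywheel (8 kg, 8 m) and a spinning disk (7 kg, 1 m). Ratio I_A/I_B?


Given: M1=8 kg, R1=8 m, M2=7 kg, R2=1 m
For a disk: I = (1/2)*M*R^2, so I_A/I_B = (M1*R1^2)/(M2*R2^2)
M1*R1^2 = 8*64 = 512
M2*R2^2 = 7*1 = 7
I_A/I_B = 512/7 = 512/7

512/7


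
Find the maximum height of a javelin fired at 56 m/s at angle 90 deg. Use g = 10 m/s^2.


Given: v0 = 56 m/s, theta = 90 deg, g = 10 m/s^2
sin^2(90) = 1
Using H = v0^2 * sin^2(theta) / (2*g)
H = 56^2 * 1 / (2*10)
H = 3136 * 1 / 20
H = 3136 / 20
H = 784/5 m

784/5 m


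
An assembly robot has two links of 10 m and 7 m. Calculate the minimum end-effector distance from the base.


Given: L1 = 10 m, L2 = 7 m
For a 2-link planar arm, min reach = |L1 - L2| (second link folded back)
Min reach = |10 - 7|
Min reach = 3 m

3 m


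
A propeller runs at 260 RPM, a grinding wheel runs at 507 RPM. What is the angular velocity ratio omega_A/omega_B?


Given: RPM_A = 260, RPM_B = 507
omega = 2*pi*RPM/60, so omega_A/omega_B = RPM_A / RPM_B
omega_A/omega_B = 260 / 507
omega_A/omega_B = 20/39

20/39


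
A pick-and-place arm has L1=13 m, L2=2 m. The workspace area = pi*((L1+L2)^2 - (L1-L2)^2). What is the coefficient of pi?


Given: L1 = 13, L2 = 2
(L1+L2)^2 = (15)^2 = 225
(L1-L2)^2 = (11)^2 = 121
Difference = 225 - 121 = 104
This equals 4*L1*L2 = 4*13*2 = 104
Workspace area = 104*pi

104


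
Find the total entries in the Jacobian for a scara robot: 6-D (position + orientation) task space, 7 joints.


Given: task space dimension = 6, joints = 7
Jacobian is a 6 x 7 matrix
Total entries = rows * columns
Total = 6 * 7
Total = 42

42


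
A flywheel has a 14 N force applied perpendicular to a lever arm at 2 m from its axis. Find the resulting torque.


Given: F = 14 N, r = 2 m, angle = 90 deg (perpendicular)
Using tau = F * r * sin(90)
sin(90) = 1
tau = 14 * 2 * 1
tau = 28 Nm

28 Nm


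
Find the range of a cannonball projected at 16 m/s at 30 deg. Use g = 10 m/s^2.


Given: v0 = 16 m/s, theta = 30 deg, g = 10 m/s^2
sin(2*30) = sin(60) = sqrt(3)/2
Using R = v0^2 * sin(2*theta) / g
R = 16^2 * (sqrt(3)/2) / 10
R = 256 * sqrt(3) / 20
R = 64/5*sqrt(3) m

64/5*sqrt(3) m


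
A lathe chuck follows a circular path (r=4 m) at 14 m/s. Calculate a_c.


Given: v = 14 m/s, r = 4 m
Using a_c = v^2 / r
a_c = 14^2 / 4
a_c = 196 / 4
a_c = 49 m/s^2

49 m/s^2


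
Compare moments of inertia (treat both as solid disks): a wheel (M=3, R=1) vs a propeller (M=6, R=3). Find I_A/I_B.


Given: M1=3 kg, R1=1 m, M2=6 kg, R2=3 m
For a disk: I = (1/2)*M*R^2, so I_A/I_B = (M1*R1^2)/(M2*R2^2)
M1*R1^2 = 3*1 = 3
M2*R2^2 = 6*9 = 54
I_A/I_B = 3/54 = 1/18

1/18


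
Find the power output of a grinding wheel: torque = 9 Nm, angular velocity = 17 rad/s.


Given: tau = 9 Nm, omega = 17 rad/s
Using P = tau * omega
P = 9 * 17
P = 153 W

153 W


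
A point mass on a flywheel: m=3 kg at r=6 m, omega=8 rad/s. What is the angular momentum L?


Given: m = 3 kg, r = 6 m, omega = 8 rad/s
For a point mass: I = m*r^2
I = 3*6^2 = 3*36 = 108
L = I*omega = 108*8
L = 864 kg*m^2/s

864 kg*m^2/s


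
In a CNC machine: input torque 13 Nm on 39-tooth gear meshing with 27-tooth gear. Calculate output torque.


Given: N1 = 39, N2 = 27, T1 = 13 Nm
Using T2/T1 = N2/N1
T2 = T1 * N2 / N1
T2 = 13 * 27 / 39
T2 = 351 / 39
T2 = 9 Nm

9 Nm


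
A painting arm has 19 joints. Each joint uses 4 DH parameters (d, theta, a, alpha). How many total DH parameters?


Given: 19 joints, 4 DH parameters per joint (d, theta, a, alpha)
Total DH parameters = number_of_joints * 4
Total = 19 * 4
Total = 76

76


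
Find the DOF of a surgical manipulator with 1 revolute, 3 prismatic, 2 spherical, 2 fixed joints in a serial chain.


Given: serial robot with 1 revolute, 3 prismatic, 2 spherical, 2 fixed joints
DOF contribution per joint type: revolute=1, prismatic=1, spherical=3, fixed=0
DOF = 1*1 + 3*1 + 2*3 + 2*0
DOF = 10

10


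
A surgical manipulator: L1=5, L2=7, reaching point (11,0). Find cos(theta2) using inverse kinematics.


Given: L1 = 5, L2 = 7, target (x, y) = (11, 0)
Using cos(theta2) = (x^2 + y^2 - L1^2 - L2^2) / (2*L1*L2)
x^2 + y^2 = 11^2 + 0 = 121
L1^2 + L2^2 = 25 + 49 = 74
Numerator = 121 - 74 = 47
Denominator = 2*5*7 = 70
cos(theta2) = 47/70 = 47/70

47/70


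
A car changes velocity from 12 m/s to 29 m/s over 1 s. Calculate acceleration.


Given: initial velocity v0 = 12 m/s, final velocity v = 29 m/s, time t = 1 s
Using a = (v - v0) / t
a = (29 - 12) / 1
a = 17 / 1
a = 17 m/s^2

17 m/s^2


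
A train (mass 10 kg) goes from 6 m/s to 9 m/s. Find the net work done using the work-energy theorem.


Given: m = 10 kg, v0 = 6 m/s, v = 9 m/s
Using W = (1/2)*m*(v^2 - v0^2)
v^2 = 9^2 = 81
v0^2 = 6^2 = 36
v^2 - v0^2 = 81 - 36 = 45
W = (1/2)*10*45 = 225 J

225 J


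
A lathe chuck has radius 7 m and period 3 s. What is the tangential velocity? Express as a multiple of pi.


Given: radius r = 7 m, period T = 3 s
Using v = 2*pi*r / T
v = 2*pi*7 / 3
v = 14*pi / 3
v = 14/3*pi m/s

14/3*pi m/s


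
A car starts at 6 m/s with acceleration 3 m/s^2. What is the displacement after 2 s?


Given: v0 = 6 m/s, a = 3 m/s^2, t = 2 s
Using s = v0*t + (1/2)*a*t^2
s = 6*2 + (1/2)*3*2^2
s = 12 + (1/2)*12
s = 12 + 6
s = 18

18 m


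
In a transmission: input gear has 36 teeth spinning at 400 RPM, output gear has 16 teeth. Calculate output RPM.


Given: N1 = 36 teeth, w1 = 400 RPM, N2 = 16 teeth
Using N1*w1 = N2*w2
w2 = N1*w1 / N2
w2 = 36*400 / 16
w2 = 14400 / 16
w2 = 900 RPM

900 RPM


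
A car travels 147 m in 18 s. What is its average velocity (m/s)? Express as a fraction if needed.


Given: distance d = 147 m, time t = 18 s
Using v = d / t
v = 147 / 18
v = 49/6 m/s

49/6 m/s


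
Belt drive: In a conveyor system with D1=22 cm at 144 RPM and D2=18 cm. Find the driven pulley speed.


Given: D1 = 22 cm, w1 = 144 RPM, D2 = 18 cm
Using D1*w1 = D2*w2
w2 = D1*w1 / D2
w2 = 22*144 / 18
w2 = 3168 / 18
w2 = 176 RPM

176 RPM


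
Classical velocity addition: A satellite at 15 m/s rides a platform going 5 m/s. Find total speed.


Given: object velocity = 15 m/s, platform velocity = 5 m/s (same direction)
Using classical velocity addition: v_total = v_object + v_platform
v_total = 15 + 5
v_total = 20 m/s

20 m/s


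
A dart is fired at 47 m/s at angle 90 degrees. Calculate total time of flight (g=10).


Given: v0 = 47 m/s, theta = 90 deg, g = 10 m/s^2
sin(90) = 1
Using T = 2*v0*sin(theta) / g
T = 2*47*1 / 10
T = 94 / 10
T = 47/5 s

47/5 s


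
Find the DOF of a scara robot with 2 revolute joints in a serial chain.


Given: serial robot with 2 revolute joints
DOF contribution per joint type: revolute=1, prismatic=1, spherical=3, fixed=0
DOF = 2*1
DOF = 2

2


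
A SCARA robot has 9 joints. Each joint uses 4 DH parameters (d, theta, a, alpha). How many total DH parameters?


Given: 9 joints, 4 DH parameters per joint (d, theta, a, alpha)
Total DH parameters = number_of_joints * 4
Total = 9 * 4
Total = 36

36


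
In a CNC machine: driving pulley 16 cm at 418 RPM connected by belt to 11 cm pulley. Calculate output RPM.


Given: D1 = 16 cm, w1 = 418 RPM, D2 = 11 cm
Using D1*w1 = D2*w2
w2 = D1*w1 / D2
w2 = 16*418 / 11
w2 = 6688 / 11
w2 = 608 RPM

608 RPM


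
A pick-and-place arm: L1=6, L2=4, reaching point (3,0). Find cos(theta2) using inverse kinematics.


Given: L1 = 6, L2 = 4, target (x, y) = (3, 0)
Using cos(theta2) = (x^2 + y^2 - L1^2 - L2^2) / (2*L1*L2)
x^2 + y^2 = 3^2 + 0 = 9
L1^2 + L2^2 = 36 + 16 = 52
Numerator = 9 - 52 = -43
Denominator = 2*6*4 = 48
cos(theta2) = -43/48 = -43/48

-43/48


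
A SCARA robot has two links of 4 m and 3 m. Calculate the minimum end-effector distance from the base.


Given: L1 = 4 m, L2 = 3 m
For a 2-link planar arm, min reach = |L1 - L2| (second link folded back)
Min reach = |4 - 3|
Min reach = 1 m

1 m


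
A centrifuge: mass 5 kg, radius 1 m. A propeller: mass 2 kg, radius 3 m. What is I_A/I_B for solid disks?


Given: M1=5 kg, R1=1 m, M2=2 kg, R2=3 m
For a disk: I = (1/2)*M*R^2, so I_A/I_B = (M1*R1^2)/(M2*R2^2)
M1*R1^2 = 5*1 = 5
M2*R2^2 = 2*9 = 18
I_A/I_B = 5/18 = 5/18

5/18


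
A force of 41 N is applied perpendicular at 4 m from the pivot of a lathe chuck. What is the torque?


Given: F = 41 N, r = 4 m, angle = 90 deg (perpendicular)
Using tau = F * r * sin(90)
sin(90) = 1
tau = 41 * 4 * 1
tau = 164 Nm

164 Nm


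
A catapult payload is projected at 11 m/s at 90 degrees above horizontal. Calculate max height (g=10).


Given: v0 = 11 m/s, theta = 90 deg, g = 10 m/s^2
sin^2(90) = 1
Using H = v0^2 * sin^2(theta) / (2*g)
H = 11^2 * 1 / (2*10)
H = 121 * 1 / 20
H = 121 / 20
H = 121/20 m

121/20 m


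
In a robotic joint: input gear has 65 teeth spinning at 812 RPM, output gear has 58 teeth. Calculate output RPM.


Given: N1 = 65 teeth, w1 = 812 RPM, N2 = 58 teeth
Using N1*w1 = N2*w2
w2 = N1*w1 / N2
w2 = 65*812 / 58
w2 = 52780 / 58
w2 = 910 RPM

910 RPM


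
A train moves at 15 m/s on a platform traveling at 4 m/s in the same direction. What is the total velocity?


Given: object velocity = 15 m/s, platform velocity = 4 m/s (same direction)
Using classical velocity addition: v_total = v_object + v_platform
v_total = 15 + 4
v_total = 19 m/s

19 m/s


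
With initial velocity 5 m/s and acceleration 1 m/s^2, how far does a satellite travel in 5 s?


Given: v0 = 5 m/s, a = 1 m/s^2, t = 5 s
Using s = v0*t + (1/2)*a*t^2
s = 5*5 + (1/2)*1*5^2
s = 25 + (1/2)*25
s = 25 + 25/2
s = 75/2

75/2 m


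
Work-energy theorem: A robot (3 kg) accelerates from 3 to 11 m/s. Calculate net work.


Given: m = 3 kg, v0 = 3 m/s, v = 11 m/s
Using W = (1/2)*m*(v^2 - v0^2)
v^2 = 11^2 = 121
v0^2 = 3^2 = 9
v^2 - v0^2 = 121 - 9 = 112
W = (1/2)*3*112 = 168 J

168 J


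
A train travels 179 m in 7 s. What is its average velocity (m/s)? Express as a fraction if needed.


Given: distance d = 179 m, time t = 7 s
Using v = d / t
v = 179 / 7
v = 179/7 m/s

179/7 m/s


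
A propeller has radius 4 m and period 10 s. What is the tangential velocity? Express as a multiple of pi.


Given: radius r = 4 m, period T = 10 s
Using v = 2*pi*r / T
v = 2*pi*4 / 10
v = 8*pi / 10
v = 4/5*pi m/s

4/5*pi m/s


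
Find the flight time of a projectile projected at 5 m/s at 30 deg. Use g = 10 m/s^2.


Given: v0 = 5 m/s, theta = 30 deg, g = 10 m/s^2
sin(30) = 1/2
Using T = 2*v0*sin(theta) / g
T = 2*5*1/2 / 10
T = 5 / 10
T = 1/2 s

1/2 s


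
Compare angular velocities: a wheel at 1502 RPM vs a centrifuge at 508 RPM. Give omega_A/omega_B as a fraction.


Given: RPM_A = 1502, RPM_B = 508
omega = 2*pi*RPM/60, so omega_A/omega_B = RPM_A / RPM_B
omega_A/omega_B = 1502 / 508
omega_A/omega_B = 751/254

751/254


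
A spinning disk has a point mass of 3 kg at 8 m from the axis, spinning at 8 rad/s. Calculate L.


Given: m = 3 kg, r = 8 m, omega = 8 rad/s
For a point mass: I = m*r^2
I = 3*8^2 = 3*64 = 192
L = I*omega = 192*8
L = 1536 kg*m^2/s

1536 kg*m^2/s


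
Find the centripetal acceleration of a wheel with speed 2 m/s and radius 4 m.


Given: v = 2 m/s, r = 4 m
Using a_c = v^2 / r
a_c = 2^2 / 4
a_c = 4 / 4
a_c = 1 m/s^2

1 m/s^2


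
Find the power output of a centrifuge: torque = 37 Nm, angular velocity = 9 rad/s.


Given: tau = 37 Nm, omega = 9 rad/s
Using P = tau * omega
P = 37 * 9
P = 333 W

333 W


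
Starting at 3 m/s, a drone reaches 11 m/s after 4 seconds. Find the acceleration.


Given: initial velocity v0 = 3 m/s, final velocity v = 11 m/s, time t = 4 s
Using a = (v - v0) / t
a = (11 - 3) / 4
a = 8 / 4
a = 2 m/s^2

2 m/s^2


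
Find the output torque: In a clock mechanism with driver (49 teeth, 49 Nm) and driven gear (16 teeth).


Given: N1 = 49, N2 = 16, T1 = 49 Nm
Using T2/T1 = N2/N1
T2 = T1 * N2 / N1
T2 = 49 * 16 / 49
T2 = 784 / 49
T2 = 16 Nm

16 Nm


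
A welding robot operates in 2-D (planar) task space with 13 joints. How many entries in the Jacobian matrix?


Given: task space dimension = 2, joints = 13
Jacobian is a 2 x 13 matrix
Total entries = rows * columns
Total = 2 * 13
Total = 26

26


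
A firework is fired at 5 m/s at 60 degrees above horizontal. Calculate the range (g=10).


Given: v0 = 5 m/s, theta = 60 deg, g = 10 m/s^2
sin(2*60) = sin(120) = sqrt(3)/2
Using R = v0^2 * sin(2*theta) / g
R = 5^2 * (sqrt(3)/2) / 10
R = 25 * sqrt(3) / 20
R = 5/4*sqrt(3) m

5/4*sqrt(3) m


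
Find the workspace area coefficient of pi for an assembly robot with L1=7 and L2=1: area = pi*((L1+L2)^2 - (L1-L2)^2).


Given: L1 = 7, L2 = 1
(L1+L2)^2 = (8)^2 = 64
(L1-L2)^2 = (6)^2 = 36
Difference = 64 - 36 = 28
This equals 4*L1*L2 = 4*7*1 = 28
Workspace area = 28*pi

28


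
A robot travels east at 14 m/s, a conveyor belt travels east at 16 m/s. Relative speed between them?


Given: v_A = 14 m/s east, v_B = 16 m/s east
Both move in the same direction; relative speed = |v_A - v_B|
|14 - 16| = |-2|
= 2 m/s

2 m/s


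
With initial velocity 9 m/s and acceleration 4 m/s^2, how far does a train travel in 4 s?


Given: v0 = 9 m/s, a = 4 m/s^2, t = 4 s
Using s = v0*t + (1/2)*a*t^2
s = 9*4 + (1/2)*4*4^2
s = 36 + (1/2)*64
s = 36 + 32
s = 68

68 m


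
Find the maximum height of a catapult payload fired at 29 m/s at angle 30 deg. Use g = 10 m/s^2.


Given: v0 = 29 m/s, theta = 30 deg, g = 10 m/s^2
sin^2(30) = 1/4
Using H = v0^2 * sin^2(theta) / (2*g)
H = 29^2 * 1/4 / (2*10)
H = 841 * 1/4 / 20
H = 841/4 / 20
H = 841/80 m

841/80 m


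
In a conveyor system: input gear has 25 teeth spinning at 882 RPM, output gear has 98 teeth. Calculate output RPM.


Given: N1 = 25 teeth, w1 = 882 RPM, N2 = 98 teeth
Using N1*w1 = N2*w2
w2 = N1*w1 / N2
w2 = 25*882 / 98
w2 = 22050 / 98
w2 = 225 RPM

225 RPM


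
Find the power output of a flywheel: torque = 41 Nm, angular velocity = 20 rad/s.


Given: tau = 41 Nm, omega = 20 rad/s
Using P = tau * omega
P = 41 * 20
P = 820 W

820 W


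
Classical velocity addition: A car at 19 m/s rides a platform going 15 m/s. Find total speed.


Given: object velocity = 19 m/s, platform velocity = 15 m/s (same direction)
Using classical velocity addition: v_total = v_object + v_platform
v_total = 19 + 15
v_total = 34 m/s

34 m/s


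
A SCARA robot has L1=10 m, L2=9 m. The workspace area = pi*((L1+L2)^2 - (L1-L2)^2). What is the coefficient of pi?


Given: L1 = 10, L2 = 9
(L1+L2)^2 = (19)^2 = 361
(L1-L2)^2 = (1)^2 = 1
Difference = 361 - 1 = 360
This equals 4*L1*L2 = 4*10*9 = 360
Workspace area = 360*pi

360


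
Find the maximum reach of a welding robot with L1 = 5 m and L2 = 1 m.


Given: L1 = 5 m, L2 = 1 m
For a 2-link planar arm, max reach = L1 + L2 (fully extended)
Max reach = 5 + 1
Max reach = 6 m

6 m


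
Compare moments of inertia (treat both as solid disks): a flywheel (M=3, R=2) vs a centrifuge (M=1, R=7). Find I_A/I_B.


Given: M1=3 kg, R1=2 m, M2=1 kg, R2=7 m
For a disk: I = (1/2)*M*R^2, so I_A/I_B = (M1*R1^2)/(M2*R2^2)
M1*R1^2 = 3*4 = 12
M2*R2^2 = 1*49 = 49
I_A/I_B = 12/49 = 12/49

12/49


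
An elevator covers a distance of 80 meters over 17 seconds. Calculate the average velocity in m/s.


Given: distance d = 80 m, time t = 17 s
Using v = d / t
v = 80 / 17
v = 80/17 m/s

80/17 m/s


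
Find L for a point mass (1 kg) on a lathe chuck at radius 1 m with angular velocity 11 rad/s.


Given: m = 1 kg, r = 1 m, omega = 11 rad/s
For a point mass: I = m*r^2
I = 1*1^2 = 1*1 = 1
L = I*omega = 1*11
L = 11 kg*m^2/s

11 kg*m^2/s


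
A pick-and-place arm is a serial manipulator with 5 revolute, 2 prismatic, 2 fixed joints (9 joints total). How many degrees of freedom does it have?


Given: serial robot with 5 revolute, 2 prismatic, 2 fixed joints
DOF contribution per joint type: revolute=1, prismatic=1, spherical=3, fixed=0
DOF = 5*1 + 2*1 + 2*0
DOF = 7

7


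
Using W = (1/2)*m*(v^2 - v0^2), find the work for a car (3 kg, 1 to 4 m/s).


Given: m = 3 kg, v0 = 1 m/s, v = 4 m/s
Using W = (1/2)*m*(v^2 - v0^2)
v^2 = 4^2 = 16
v0^2 = 1^2 = 1
v^2 - v0^2 = 16 - 1 = 15
W = (1/2)*3*15 = 45/2 J

45/2 J


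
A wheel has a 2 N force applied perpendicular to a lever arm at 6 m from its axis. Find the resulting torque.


Given: F = 2 N, r = 6 m, angle = 90 deg (perpendicular)
Using tau = F * r * sin(90)
sin(90) = 1
tau = 2 * 6 * 1
tau = 12 Nm

12 Nm


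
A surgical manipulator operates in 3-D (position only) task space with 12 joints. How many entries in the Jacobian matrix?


Given: task space dimension = 3, joints = 12
Jacobian is a 3 x 12 matrix
Total entries = rows * columns
Total = 3 * 12
Total = 36

36


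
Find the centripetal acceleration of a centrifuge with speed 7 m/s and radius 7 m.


Given: v = 7 m/s, r = 7 m
Using a_c = v^2 / r
a_c = 7^2 / 7
a_c = 49 / 7
a_c = 7 m/s^2

7 m/s^2


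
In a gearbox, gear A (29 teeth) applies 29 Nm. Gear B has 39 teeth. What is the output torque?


Given: N1 = 29, N2 = 39, T1 = 29 Nm
Using T2/T1 = N2/N1
T2 = T1 * N2 / N1
T2 = 29 * 39 / 29
T2 = 1131 / 29
T2 = 39 Nm

39 Nm


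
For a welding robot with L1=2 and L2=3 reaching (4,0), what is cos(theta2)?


Given: L1 = 2, L2 = 3, target (x, y) = (4, 0)
Using cos(theta2) = (x^2 + y^2 - L1^2 - L2^2) / (2*L1*L2)
x^2 + y^2 = 4^2 + 0 = 16
L1^2 + L2^2 = 4 + 9 = 13
Numerator = 16 - 13 = 3
Denominator = 2*2*3 = 12
cos(theta2) = 3/12 = 1/4

1/4


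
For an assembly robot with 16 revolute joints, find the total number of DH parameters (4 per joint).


Given: 16 joints, 4 DH parameters per joint (d, theta, a, alpha)
Total DH parameters = number_of_joints * 4
Total = 16 * 4
Total = 64

64


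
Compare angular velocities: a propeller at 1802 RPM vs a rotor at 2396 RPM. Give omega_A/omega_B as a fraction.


Given: RPM_A = 1802, RPM_B = 2396
omega = 2*pi*RPM/60, so omega_A/omega_B = RPM_A / RPM_B
omega_A/omega_B = 1802 / 2396
omega_A/omega_B = 901/1198

901/1198


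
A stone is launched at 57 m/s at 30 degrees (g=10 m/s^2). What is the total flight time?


Given: v0 = 57 m/s, theta = 30 deg, g = 10 m/s^2
sin(30) = 1/2
Using T = 2*v0*sin(theta) / g
T = 2*57*1/2 / 10
T = 57 / 10
T = 57/10 s

57/10 s
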